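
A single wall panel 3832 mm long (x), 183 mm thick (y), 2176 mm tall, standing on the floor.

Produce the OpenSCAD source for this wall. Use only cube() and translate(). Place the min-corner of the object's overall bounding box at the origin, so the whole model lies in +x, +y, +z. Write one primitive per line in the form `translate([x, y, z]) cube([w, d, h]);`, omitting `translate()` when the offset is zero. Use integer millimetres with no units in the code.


cube([3832, 183, 2176]);


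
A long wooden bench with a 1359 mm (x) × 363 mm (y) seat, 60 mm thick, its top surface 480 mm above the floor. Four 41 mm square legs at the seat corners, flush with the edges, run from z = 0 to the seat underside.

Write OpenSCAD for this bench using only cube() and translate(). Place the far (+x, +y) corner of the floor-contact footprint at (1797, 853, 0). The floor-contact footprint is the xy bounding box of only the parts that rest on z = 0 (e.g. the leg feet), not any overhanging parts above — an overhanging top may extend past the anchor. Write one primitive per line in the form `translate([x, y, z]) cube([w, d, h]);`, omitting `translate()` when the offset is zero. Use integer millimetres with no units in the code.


translate([438, 490, 420]) cube([1359, 363, 60]);
translate([438, 490, 0]) cube([41, 41, 420]);
translate([438, 812, 0]) cube([41, 41, 420]);
translate([1756, 490, 0]) cube([41, 41, 420]);
translate([1756, 812, 0]) cube([41, 41, 420]);


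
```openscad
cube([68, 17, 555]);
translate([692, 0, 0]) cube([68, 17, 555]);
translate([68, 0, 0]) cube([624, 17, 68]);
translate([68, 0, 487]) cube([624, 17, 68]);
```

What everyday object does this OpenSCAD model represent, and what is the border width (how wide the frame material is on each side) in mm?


A picture frame. The border width is 68 mm.

Four thin pieces enclosing a rectangular opening — a picture frame. The two full-height stiles are 555 mm tall; the top rail sits at z = 487 and is 68 mm tall, so the border above the opening is 555 − 487 = 68 mm, matching the stile x-width.


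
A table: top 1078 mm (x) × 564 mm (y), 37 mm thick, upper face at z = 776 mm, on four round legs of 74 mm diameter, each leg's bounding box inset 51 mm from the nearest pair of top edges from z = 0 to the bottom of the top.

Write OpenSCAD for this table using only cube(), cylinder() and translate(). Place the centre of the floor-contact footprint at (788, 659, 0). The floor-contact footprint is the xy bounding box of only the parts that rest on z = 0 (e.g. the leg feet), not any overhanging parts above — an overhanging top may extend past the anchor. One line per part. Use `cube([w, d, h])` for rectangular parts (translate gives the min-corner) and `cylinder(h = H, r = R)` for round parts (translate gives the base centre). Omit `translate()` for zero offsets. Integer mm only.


translate([249, 377, 739]) cube([1078, 564, 37]);
translate([337, 465, 0]) cylinder(h = 739, r = 37);
translate([1239, 465, 0]) cylinder(h = 739, r = 37);
translate([337, 853, 0]) cylinder(h = 739, r = 37);
translate([1239, 853, 0]) cylinder(h = 739, r = 37);


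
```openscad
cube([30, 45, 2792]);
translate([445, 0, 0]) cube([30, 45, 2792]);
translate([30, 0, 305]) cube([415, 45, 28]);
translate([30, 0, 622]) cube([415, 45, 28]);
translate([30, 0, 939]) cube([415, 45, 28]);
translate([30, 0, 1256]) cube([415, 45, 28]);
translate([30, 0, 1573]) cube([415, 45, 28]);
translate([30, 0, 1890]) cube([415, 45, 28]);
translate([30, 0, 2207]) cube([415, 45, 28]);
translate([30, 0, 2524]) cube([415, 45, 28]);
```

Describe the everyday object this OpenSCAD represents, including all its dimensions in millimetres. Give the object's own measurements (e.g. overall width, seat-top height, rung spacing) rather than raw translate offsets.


A straight ladder. Two 30×45 mm vertical rails, 2792 mm tall, stand 475 mm apart (outside-to-outside) with their front faces coplanar on the −y side. 8 rungs, each 45 mm deep and 28 mm tall, span between the inner faces of the rails, front faces flush with the rails. The lowest rung's underside is at z = 305 mm and rungs are spaced 317 mm apart (underside to underside).


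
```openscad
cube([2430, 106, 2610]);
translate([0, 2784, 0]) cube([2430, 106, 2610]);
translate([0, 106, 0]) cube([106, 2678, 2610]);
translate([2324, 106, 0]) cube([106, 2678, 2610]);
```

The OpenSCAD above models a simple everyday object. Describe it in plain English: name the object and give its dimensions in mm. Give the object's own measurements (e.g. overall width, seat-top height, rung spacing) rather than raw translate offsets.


The wall frame of a small rectangular building: four walls, each 2610 mm tall and 106 mm thick, enclosing a footprint 2430 mm (x) by 2890 mm (y) outside-to-outside, with no floor or roof. The front and back walls (the −y and +y sides) span the full width; the two side walls fit between them.


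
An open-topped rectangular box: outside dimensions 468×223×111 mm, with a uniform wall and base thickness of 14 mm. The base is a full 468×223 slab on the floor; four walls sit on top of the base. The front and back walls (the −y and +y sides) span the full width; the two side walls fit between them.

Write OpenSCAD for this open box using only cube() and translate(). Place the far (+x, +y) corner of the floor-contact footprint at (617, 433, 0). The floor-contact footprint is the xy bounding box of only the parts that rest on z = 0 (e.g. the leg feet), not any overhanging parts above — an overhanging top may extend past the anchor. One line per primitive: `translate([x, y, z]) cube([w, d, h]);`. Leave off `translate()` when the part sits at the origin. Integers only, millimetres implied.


translate([149, 210, 0]) cube([468, 223, 14]);
translate([149, 210, 14]) cube([468, 14, 97]);
translate([149, 419, 14]) cube([468, 14, 97]);
translate([149, 224, 14]) cube([14, 195, 97]);
translate([603, 224, 14]) cube([14, 195, 97]);


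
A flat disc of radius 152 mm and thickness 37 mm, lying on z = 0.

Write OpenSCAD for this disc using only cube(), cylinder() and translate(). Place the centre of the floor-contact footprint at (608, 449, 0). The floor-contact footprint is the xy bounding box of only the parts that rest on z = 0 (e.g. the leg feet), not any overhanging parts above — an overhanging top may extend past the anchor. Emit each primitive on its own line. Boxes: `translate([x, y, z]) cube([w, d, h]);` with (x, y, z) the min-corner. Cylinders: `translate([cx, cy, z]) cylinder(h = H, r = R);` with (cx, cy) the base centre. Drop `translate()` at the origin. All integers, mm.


translate([608, 449, 0]) cylinder(h = 37, r = 152);


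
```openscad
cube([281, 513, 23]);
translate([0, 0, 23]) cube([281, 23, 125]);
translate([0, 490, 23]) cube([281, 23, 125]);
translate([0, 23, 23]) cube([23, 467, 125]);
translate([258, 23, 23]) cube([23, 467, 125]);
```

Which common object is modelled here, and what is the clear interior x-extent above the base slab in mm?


An open box. The internal width is 235 mm.

A 281×513 base slab with four walls standing on it — an open box. The base is 281 mm wide and the walls are 23 mm thick, so the internal width is 281 − 2 × 23 = 235 mm.


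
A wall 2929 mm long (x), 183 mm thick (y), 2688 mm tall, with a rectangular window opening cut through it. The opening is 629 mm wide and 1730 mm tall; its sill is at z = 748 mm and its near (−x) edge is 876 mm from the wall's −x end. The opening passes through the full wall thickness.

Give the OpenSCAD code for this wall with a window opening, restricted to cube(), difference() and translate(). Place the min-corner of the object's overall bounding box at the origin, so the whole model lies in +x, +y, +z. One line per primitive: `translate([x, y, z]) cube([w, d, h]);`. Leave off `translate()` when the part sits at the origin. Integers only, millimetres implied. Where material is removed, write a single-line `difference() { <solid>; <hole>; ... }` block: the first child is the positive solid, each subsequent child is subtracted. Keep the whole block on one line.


difference() { cube([2929, 183, 2688]); translate([876, 0, 748]) cube([629, 183, 1730]); }


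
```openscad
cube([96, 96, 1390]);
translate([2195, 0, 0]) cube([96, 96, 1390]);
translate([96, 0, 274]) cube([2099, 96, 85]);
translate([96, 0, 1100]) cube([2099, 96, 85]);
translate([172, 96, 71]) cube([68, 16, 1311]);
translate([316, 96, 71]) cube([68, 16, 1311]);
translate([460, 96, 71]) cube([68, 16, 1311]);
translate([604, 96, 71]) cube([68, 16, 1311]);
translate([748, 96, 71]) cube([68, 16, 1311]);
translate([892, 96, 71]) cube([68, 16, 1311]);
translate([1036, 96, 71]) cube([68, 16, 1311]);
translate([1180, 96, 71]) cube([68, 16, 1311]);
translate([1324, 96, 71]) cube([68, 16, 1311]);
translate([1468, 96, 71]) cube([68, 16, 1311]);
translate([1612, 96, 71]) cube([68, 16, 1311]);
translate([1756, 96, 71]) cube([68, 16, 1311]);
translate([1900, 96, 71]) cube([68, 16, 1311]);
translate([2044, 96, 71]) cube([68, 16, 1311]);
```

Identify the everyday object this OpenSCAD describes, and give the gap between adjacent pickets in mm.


A fence section. The picket gap is 76 mm.

Two posts, two rails, 14 pickets — a fence section. Span 2099 mm holds 14 pickets of 68 mm with 15 equal gaps: ⌊(2099 − 14·68) / 15⌋ = 76 mm.


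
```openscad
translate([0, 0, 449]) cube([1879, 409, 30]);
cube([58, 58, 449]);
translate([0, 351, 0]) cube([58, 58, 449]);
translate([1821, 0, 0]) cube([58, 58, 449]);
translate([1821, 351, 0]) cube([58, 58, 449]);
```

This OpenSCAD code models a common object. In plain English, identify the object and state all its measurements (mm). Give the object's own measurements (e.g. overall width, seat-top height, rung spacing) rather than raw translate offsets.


A long wooden bench with a 1879 mm (x) × 409 mm (y) seat, 30 mm thick, its top surface 479 mm above the floor. Four 58 mm square legs at the seat corners, flush with the edges, run from z = 0 to the seat underside.


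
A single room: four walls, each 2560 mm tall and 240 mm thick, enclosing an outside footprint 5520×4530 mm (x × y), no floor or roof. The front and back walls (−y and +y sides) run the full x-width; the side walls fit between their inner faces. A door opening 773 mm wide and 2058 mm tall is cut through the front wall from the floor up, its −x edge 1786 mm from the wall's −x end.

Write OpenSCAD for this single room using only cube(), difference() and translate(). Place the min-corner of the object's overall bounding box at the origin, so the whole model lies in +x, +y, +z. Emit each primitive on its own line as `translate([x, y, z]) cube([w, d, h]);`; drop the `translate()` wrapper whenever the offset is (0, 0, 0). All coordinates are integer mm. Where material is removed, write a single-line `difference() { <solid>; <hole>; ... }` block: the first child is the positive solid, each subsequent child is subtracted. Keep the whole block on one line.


difference() { cube([5520, 240, 2560]); translate([1786, 0, 0]) cube([773, 240, 2058]); }
translate([0, 4290, 0]) cube([5520, 240, 2560]);
translate([0, 240, 0]) cube([240, 4050, 2560]);
translate([5280, 240, 0]) cube([240, 4050, 2560]);


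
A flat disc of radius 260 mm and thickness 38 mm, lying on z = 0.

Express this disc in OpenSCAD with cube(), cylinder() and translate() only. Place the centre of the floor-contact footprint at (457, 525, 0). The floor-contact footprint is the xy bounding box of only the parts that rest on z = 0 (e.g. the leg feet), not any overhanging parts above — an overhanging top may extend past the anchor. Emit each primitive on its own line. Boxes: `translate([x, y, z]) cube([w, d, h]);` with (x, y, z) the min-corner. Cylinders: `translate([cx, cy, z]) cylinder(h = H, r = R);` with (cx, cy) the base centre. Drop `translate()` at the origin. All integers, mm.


translate([457, 525, 0]) cylinder(h = 38, r = 260);


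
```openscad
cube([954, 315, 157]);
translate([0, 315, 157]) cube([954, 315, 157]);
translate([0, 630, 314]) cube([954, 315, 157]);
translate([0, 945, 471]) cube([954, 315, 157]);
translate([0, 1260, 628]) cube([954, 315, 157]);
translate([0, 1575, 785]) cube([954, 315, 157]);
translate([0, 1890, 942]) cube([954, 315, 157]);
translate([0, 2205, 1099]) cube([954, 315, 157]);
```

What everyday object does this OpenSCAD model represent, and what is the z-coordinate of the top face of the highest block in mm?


A staircase. The total rise is 1256 mm.

8 identical blocks, each offset up and back from the previous — a staircase. Each step is 157 mm tall and there are 8 of them, so the total rise is 8 × 157 = 1256 mm.


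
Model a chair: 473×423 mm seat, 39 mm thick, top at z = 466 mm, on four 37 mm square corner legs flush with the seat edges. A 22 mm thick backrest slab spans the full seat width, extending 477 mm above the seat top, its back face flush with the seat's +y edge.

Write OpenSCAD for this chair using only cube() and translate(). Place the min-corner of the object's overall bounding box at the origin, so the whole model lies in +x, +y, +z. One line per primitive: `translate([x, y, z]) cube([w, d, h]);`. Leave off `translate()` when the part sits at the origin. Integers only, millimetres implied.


// leg_h = 466 - 39 = 427
translate([0, 0, 427]) cube([473, 423, 39]);
cube([37, 37, 427]);
translate([436, 0, 0]) cube([37, 37, 427]);
translate([0, 386, 0]) cube([37, 37, 427]);
translate([436, 386, 0]) cube([37, 37, 427]);
translate([0, 401, 466]) cube([473, 22, 477]);


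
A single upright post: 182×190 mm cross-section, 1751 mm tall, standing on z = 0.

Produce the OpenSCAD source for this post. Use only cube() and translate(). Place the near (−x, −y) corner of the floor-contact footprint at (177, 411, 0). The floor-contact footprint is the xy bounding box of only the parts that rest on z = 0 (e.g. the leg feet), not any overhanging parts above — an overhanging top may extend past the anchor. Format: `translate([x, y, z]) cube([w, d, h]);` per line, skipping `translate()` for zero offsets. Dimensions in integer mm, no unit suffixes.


translate([177, 411, 0]) cube([182, 190, 1751]);


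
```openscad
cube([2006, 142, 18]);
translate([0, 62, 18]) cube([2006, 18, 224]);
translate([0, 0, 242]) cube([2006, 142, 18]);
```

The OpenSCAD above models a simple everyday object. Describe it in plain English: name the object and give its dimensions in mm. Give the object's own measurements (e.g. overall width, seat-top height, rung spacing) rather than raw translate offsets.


An I-beam lying along x, 2006 mm long. Overall section height 260 mm. Two flanges 142 mm wide (y) and 18 mm thick, one on the floor and one at the top; a web 18 mm thick runs between them, centred on the flange width.


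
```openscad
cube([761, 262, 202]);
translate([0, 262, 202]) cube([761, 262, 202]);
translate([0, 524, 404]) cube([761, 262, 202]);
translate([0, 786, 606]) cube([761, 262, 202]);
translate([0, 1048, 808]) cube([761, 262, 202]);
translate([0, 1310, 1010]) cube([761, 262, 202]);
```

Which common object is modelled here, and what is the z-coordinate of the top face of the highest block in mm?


A staircase. The total rise is 1212 mm.

6 identical blocks, each offset up and back from the previous — a staircase. Each step is 202 mm tall and there are 6 of them, so the total rise is 6 × 202 = 1212 mm.


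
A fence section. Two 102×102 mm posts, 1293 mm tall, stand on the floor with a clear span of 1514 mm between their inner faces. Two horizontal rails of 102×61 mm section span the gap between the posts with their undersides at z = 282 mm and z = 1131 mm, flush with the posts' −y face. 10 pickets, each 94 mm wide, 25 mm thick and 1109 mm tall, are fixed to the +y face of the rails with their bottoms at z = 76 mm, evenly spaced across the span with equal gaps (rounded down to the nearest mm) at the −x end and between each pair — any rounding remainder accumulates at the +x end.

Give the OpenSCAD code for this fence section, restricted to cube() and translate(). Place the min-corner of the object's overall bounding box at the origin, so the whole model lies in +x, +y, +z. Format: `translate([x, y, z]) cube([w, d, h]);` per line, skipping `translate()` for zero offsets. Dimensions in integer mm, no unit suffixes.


cube([102, 102, 1293]);
translate([1616, 0, 0]) cube([102, 102, 1293]);
translate([102, 0, 282]) cube([1514, 102, 61]);
translate([102, 0, 1131]) cube([1514, 102, 61]);
translate([154, 102, 76]) cube([94, 25, 1109]);
translate([300, 102, 76]) cube([94, 25, 1109]);
translate([446, 102, 76]) cube([94, 25, 1109]);
translate([592, 102, 76]) cube([94, 25, 1109]);
translate([738, 102, 76]) cube([94, 25, 1109]);
translate([884, 102, 76]) cube([94, 25, 1109]);
translate([1030, 102, 76]) cube([94, 25, 1109]);
translate([1176, 102, 76]) cube([94, 25, 1109]);
translate([1322, 102, 76]) cube([94, 25, 1109]);
translate([1468, 102, 76]) cube([94, 25, 1109]);


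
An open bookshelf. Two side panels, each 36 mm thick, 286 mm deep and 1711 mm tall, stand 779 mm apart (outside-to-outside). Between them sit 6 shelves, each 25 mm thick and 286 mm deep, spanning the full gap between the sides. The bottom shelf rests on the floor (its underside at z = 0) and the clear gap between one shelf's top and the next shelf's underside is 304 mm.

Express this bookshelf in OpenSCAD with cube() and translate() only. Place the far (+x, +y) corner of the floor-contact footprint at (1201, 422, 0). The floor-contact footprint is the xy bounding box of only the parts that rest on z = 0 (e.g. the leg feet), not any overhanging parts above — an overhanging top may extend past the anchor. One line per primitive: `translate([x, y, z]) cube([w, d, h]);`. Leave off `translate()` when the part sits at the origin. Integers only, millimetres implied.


translate([422, 136, 0]) cube([36, 286, 1711]);
translate([1165, 136, 0]) cube([36, 286, 1711]);
translate([458, 136, 0]) cube([707, 286, 25]);
translate([458, 136, 329]) cube([707, 286, 25]);
translate([458, 136, 658]) cube([707, 286, 25]);
translate([458, 136, 987]) cube([707, 286, 25]);
translate([458, 136, 1316]) cube([707, 286, 25]);
translate([458, 136, 1645]) cube([707, 286, 25]);


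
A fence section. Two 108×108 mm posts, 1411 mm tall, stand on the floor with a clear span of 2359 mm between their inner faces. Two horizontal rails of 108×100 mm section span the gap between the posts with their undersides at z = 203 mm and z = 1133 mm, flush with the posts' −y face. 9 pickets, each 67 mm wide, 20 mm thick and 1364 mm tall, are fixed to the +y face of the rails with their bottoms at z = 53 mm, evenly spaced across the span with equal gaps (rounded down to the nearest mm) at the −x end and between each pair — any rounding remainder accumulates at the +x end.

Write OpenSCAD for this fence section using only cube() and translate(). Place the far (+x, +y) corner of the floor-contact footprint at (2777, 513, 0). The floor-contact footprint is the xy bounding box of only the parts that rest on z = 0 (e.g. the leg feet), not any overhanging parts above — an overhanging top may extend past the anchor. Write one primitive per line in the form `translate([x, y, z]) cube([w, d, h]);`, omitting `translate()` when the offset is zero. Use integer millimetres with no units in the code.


translate([202, 405, 0]) cube([108, 108, 1411]);
translate([2669, 405, 0]) cube([108, 108, 1411]);
translate([310, 405, 203]) cube([2359, 108, 100]);
translate([310, 405, 1133]) cube([2359, 108, 100]);
translate([485, 513, 53]) cube([67, 20, 1364]);
translate([727, 513, 53]) cube([67, 20, 1364]);
translate([969, 513, 53]) cube([67, 20, 1364]);
translate([1211, 513, 53]) cube([67, 20, 1364]);
translate([1453, 513, 53]) cube([67, 20, 1364]);
translate([1695, 513, 53]) cube([67, 20, 1364]);
translate([1937, 513, 53]) cube([67, 20, 1364]);
translate([2179, 513, 53]) cube([67, 20, 1364]);
translate([2421, 513, 53]) cube([67, 20, 1364]);


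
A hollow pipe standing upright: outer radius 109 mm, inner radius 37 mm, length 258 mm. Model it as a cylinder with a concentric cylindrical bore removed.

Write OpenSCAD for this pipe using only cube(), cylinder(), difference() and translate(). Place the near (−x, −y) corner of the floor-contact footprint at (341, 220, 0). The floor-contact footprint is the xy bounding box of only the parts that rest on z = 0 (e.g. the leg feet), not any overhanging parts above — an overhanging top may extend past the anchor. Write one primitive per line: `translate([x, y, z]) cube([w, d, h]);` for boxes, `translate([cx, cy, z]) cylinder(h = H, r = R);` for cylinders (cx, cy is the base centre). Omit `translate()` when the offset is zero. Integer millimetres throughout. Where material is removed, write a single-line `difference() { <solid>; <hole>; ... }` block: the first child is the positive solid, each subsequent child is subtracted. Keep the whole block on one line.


difference() { translate([450, 329, 0]) cylinder(h = 258, r = 109); translate([450, 329, 0]) cylinder(h = 258, r = 37); }


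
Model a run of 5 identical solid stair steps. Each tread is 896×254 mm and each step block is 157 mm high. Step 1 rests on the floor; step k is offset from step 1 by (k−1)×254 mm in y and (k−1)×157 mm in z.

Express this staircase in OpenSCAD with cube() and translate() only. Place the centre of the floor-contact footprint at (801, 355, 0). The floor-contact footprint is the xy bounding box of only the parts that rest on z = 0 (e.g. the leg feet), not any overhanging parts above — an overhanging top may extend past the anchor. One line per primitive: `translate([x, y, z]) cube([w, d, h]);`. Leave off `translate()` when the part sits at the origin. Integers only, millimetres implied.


translate([353, 228, 0]) cube([896, 254, 157]);
translate([353, 482, 157]) cube([896, 254, 157]);
translate([353, 736, 314]) cube([896, 254, 157]);
translate([353, 990, 471]) cube([896, 254, 157]);
translate([353, 1244, 628]) cube([896, 254, 157]);


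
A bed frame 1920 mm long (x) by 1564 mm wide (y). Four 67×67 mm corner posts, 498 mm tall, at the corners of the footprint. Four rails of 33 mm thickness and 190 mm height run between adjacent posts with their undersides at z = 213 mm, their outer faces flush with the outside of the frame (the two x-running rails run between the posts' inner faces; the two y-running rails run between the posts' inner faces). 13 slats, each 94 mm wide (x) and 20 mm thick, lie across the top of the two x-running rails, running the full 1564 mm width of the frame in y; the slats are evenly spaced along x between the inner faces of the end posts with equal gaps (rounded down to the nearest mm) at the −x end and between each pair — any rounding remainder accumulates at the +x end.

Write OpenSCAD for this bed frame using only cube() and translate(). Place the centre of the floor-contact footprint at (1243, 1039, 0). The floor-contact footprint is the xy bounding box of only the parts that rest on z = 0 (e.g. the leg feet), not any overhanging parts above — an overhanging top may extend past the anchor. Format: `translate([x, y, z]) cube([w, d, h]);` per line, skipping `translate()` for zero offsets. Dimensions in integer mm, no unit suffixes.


translate([283, 257, 0]) cube([67, 67, 498]);
translate([283, 1754, 0]) cube([67, 67, 498]);
translate([2136, 257, 0]) cube([67, 67, 498]);
translate([2136, 1754, 0]) cube([67, 67, 498]);
translate([350, 257, 213]) cube([1786, 33, 190]);
translate([350, 1788, 213]) cube([1786, 33, 190]);
translate([283, 324, 213]) cube([33, 1430, 190]);
translate([2170, 324, 213]) cube([33, 1430, 190]);
translate([390, 257, 403]) cube([94, 1564, 20]);
translate([524, 257, 403]) cube([94, 1564, 20]);
translate([658, 257, 403]) cube([94, 1564, 20]);
translate([792, 257, 403]) cube([94, 1564, 20]);
translate([926, 257, 403]) cube([94, 1564, 20]);
translate([1060, 257, 403]) cube([94, 1564, 20]);
translate([1194, 257, 403]) cube([94, 1564, 20]);
translate([1328, 257, 403]) cube([94, 1564, 20]);
translate([1462, 257, 403]) cube([94, 1564, 20]);
translate([1596, 257, 403]) cube([94, 1564, 20]);
translate([1730, 257, 403]) cube([94, 1564, 20]);
translate([1864, 257, 403]) cube([94, 1564, 20]);
translate([1998, 257, 403]) cube([94, 1564, 20]);


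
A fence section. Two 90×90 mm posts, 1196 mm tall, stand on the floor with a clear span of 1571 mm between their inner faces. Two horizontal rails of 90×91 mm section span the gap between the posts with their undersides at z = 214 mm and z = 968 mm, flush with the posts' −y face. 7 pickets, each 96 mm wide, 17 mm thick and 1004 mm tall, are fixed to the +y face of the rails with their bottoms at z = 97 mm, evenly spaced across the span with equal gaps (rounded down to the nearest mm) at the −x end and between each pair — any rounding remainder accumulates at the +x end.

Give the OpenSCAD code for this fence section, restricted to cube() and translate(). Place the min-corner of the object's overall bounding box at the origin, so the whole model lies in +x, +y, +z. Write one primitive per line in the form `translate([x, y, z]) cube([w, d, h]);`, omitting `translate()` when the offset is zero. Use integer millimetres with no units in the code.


cube([90, 90, 1196]);
translate([1661, 0, 0]) cube([90, 90, 1196]);
translate([90, 0, 214]) cube([1571, 90, 91]);
translate([90, 0, 968]) cube([1571, 90, 91]);
translate([202, 90, 97]) cube([96, 17, 1004]);
translate([410, 90, 97]) cube([96, 17, 1004]);
translate([618, 90, 97]) cube([96, 17, 1004]);
translate([826, 90, 97]) cube([96, 17, 1004]);
translate([1034, 90, 97]) cube([96, 17, 1004]);
translate([1242, 90, 97]) cube([96, 17, 1004]);
translate([1450, 90, 97]) cube([96, 17, 1004]);


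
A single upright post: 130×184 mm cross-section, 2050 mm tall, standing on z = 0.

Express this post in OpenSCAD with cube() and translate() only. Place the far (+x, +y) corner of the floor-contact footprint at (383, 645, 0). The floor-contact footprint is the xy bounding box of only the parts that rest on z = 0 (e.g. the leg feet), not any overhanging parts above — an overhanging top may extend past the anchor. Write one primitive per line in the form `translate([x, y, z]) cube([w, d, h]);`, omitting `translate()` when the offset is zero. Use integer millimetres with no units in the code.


translate([253, 461, 0]) cube([130, 184, 2050]);


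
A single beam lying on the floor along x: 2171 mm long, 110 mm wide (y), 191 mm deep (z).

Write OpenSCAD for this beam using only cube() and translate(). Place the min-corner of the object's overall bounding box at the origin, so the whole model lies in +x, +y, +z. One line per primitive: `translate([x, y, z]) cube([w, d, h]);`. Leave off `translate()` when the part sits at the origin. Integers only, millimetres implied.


cube([2171, 110, 191]);


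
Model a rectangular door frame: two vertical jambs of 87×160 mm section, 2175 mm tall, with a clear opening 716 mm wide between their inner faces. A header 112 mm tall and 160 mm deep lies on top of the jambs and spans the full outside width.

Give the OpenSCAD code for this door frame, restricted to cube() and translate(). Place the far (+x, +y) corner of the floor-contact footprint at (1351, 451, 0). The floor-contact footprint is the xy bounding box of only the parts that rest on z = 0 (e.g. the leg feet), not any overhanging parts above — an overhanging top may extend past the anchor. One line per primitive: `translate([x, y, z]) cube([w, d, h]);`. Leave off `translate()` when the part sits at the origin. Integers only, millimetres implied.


translate([461, 291, 0]) cube([87, 160, 2175]);
translate([1264, 291, 0]) cube([87, 160, 2175]);
translate([461, 291, 2175]) cube([890, 160, 112]);


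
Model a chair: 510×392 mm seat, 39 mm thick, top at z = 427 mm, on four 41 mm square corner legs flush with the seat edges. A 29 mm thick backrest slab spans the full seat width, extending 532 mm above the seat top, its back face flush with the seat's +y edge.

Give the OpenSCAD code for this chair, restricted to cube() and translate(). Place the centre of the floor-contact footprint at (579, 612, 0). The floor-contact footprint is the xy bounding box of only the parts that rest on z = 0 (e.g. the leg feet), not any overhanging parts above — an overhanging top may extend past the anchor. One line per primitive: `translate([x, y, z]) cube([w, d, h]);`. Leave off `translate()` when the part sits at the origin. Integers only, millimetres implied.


translate([324, 416, 388]) cube([510, 392, 39]);
translate([324, 416, 0]) cube([41, 41, 388]);
translate([793, 416, 0]) cube([41, 41, 388]);
translate([324, 767, 0]) cube([41, 41, 388]);
translate([793, 767, 0]) cube([41, 41, 388]);
translate([324, 779, 427]) cube([510, 29, 532]);


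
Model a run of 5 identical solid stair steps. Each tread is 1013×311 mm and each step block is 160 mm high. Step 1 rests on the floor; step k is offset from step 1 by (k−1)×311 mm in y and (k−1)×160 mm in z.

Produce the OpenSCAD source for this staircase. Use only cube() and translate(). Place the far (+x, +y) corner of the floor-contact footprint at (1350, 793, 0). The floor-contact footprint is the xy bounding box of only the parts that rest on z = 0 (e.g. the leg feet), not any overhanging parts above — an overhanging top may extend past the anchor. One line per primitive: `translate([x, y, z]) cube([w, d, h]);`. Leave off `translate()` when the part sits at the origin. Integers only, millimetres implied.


translate([337, 482, 0]) cube([1013, 311, 160]);
translate([337, 793, 160]) cube([1013, 311, 160]);
translate([337, 1104, 320]) cube([1013, 311, 160]);
translate([337, 1415, 480]) cube([1013, 311, 160]);
translate([337, 1726, 640]) cube([1013, 311, 160]);


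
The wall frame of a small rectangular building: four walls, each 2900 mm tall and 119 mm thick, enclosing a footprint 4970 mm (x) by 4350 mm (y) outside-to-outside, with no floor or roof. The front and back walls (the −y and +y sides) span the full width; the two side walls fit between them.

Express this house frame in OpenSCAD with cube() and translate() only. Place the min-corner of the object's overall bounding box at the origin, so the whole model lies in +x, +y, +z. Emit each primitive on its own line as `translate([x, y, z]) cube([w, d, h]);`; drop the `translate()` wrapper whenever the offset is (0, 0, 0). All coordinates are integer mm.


cube([4970, 119, 2900]);
translate([0, 4231, 0]) cube([4970, 119, 2900]);
translate([0, 119, 0]) cube([119, 4112, 2900]);
translate([4851, 119, 0]) cube([119, 4112, 2900]);


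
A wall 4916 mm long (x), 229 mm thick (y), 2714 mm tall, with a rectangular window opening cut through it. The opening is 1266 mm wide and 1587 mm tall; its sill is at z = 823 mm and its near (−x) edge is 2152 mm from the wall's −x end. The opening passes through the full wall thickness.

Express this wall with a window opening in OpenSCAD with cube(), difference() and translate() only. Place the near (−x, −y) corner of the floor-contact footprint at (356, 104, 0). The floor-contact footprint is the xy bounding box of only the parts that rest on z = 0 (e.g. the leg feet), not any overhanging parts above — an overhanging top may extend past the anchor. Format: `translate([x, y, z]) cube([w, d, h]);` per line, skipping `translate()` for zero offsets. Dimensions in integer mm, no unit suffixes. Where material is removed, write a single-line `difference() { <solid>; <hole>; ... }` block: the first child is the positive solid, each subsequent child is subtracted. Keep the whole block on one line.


difference() { translate([356, 104, 0]) cube([4916, 229, 2714]); translate([2508, 104, 823]) cube([1266, 229, 1587]); }


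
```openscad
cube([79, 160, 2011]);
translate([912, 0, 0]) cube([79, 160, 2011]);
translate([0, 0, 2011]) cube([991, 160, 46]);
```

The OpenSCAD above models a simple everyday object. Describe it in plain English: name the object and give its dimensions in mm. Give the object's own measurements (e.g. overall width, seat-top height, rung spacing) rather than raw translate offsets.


A door frame. The clear opening is 833 mm wide and 2011 mm high. Two 79 mm wide jambs, 160 mm deep, stand either side of the opening from the floor to the top of the opening. A 46 mm thick head sits across the top of both jambs, spanning the full outside width of the frame.


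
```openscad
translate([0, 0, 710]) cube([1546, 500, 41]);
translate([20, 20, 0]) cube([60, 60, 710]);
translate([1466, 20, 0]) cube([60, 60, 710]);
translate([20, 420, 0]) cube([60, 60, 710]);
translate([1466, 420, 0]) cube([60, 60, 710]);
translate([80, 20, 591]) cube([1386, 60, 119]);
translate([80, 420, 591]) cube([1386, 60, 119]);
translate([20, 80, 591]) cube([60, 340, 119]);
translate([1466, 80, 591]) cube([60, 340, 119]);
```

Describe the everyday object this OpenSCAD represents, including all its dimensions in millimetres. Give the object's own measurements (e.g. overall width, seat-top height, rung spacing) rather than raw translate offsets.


A table: top 1546 mm (x) × 500 mm (y), 41 mm thick, upper face at z = 751 mm, on four 60×60 mm square legs, each inset 20 mm from the nearest pair of top edges from z = 0 to the bottom of the top. Four apron rails, 60 mm thick and 119 mm tall, run between adjacent legs with their top edges flush with the underside of the top and their outer faces flush with the legs' outer faces.


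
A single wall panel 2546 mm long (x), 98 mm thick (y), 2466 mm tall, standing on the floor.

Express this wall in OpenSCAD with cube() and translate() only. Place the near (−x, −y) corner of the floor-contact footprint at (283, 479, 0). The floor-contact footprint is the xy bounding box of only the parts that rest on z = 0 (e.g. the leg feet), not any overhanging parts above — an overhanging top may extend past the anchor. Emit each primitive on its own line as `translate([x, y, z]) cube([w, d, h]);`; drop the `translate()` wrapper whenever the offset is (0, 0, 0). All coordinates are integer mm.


translate([283, 479, 0]) cube([2546, 98, 2466]);


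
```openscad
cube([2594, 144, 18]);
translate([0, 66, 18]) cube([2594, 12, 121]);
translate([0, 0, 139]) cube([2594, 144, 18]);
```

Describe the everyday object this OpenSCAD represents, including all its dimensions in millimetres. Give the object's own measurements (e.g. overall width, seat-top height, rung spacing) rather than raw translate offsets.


An I-beam lying along x, 2594 mm long. Overall section height 157 mm. Two flanges 144 mm wide (y) and 18 mm thick, one on the floor and one at the top; a web 12 mm thick runs between them, centred on the flange width.


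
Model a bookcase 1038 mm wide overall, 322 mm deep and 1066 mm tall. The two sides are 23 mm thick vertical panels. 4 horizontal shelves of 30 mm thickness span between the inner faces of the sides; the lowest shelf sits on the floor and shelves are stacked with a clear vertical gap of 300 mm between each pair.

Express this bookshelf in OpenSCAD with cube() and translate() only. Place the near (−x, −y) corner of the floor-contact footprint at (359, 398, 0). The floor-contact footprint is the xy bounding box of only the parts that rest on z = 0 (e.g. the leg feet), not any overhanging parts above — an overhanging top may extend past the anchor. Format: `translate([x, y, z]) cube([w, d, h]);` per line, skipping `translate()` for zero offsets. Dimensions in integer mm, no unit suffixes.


translate([359, 398, 0]) cube([23, 322, 1066]);
translate([1374, 398, 0]) cube([23, 322, 1066]);
translate([382, 398, 0]) cube([992, 322, 30]);
translate([382, 398, 330]) cube([992, 322, 30]);
translate([382, 398, 660]) cube([992, 322, 30]);
translate([382, 398, 990]) cube([992, 322, 30]);


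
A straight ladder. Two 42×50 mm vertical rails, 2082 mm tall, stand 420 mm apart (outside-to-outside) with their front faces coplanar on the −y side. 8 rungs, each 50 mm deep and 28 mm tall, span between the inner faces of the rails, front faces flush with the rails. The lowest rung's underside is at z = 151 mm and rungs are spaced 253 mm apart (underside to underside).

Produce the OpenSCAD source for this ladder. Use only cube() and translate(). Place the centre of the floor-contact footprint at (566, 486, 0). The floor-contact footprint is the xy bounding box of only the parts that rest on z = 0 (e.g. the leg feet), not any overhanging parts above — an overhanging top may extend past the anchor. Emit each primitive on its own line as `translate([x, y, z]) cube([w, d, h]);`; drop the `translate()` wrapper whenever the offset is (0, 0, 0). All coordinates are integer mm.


translate([356, 461, 0]) cube([42, 50, 2082]);
translate([734, 461, 0]) cube([42, 50, 2082]);
translate([398, 461, 151]) cube([336, 50, 28]);
translate([398, 461, 404]) cube([336, 50, 28]);
translate([398, 461, 657]) cube([336, 50, 28]);
translate([398, 461, 910]) cube([336, 50, 28]);
translate([398, 461, 1163]) cube([336, 50, 28]);
translate([398, 461, 1416]) cube([336, 50, 28]);
translate([398, 461, 1669]) cube([336, 50, 28]);
translate([398, 461, 1922]) cube([336, 50, 28]);


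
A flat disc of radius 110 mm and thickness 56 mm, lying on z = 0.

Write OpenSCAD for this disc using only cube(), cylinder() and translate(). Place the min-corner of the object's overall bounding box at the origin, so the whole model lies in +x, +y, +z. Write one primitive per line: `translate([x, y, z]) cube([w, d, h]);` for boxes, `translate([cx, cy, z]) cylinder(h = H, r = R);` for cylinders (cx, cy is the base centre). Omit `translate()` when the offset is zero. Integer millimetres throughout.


translate([110, 110, 0]) cylinder(h = 56, r = 110);


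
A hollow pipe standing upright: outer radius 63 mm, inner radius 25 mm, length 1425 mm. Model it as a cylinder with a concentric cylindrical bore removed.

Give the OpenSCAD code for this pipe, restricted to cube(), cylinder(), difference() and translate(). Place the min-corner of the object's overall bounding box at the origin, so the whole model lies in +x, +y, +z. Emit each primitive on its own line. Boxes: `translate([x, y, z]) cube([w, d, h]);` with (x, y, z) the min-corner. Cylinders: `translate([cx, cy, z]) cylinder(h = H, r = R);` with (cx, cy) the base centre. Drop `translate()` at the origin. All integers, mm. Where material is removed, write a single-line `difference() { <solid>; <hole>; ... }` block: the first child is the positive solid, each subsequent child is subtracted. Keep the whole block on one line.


difference() { translate([63, 63, 0]) cylinder(h = 1425, r = 63); translate([63, 63, 0]) cylinder(h = 1425, r = 25); }


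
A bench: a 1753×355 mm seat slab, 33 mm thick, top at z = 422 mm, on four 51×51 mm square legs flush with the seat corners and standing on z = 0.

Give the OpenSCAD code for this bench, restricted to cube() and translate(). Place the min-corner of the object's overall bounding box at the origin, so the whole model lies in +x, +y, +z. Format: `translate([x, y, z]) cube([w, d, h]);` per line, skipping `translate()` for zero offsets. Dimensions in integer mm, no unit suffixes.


translate([0, 0, 389]) cube([1753, 355, 33]);
cube([51, 51, 389]);
translate([0, 304, 0]) cube([51, 51, 389]);
translate([1702, 0, 0]) cube([51, 51, 389]);
translate([1702, 304, 0]) cube([51, 51, 389]);


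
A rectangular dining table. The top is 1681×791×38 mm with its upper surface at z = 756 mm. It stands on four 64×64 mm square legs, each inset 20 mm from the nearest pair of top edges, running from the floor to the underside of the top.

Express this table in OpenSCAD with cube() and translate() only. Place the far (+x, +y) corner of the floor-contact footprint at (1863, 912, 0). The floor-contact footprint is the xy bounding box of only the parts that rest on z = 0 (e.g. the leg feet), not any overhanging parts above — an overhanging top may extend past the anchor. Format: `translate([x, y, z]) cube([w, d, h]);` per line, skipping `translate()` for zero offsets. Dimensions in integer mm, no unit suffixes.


// leg_h = 756 - 38 = 718
translate([202, 141, 718]) cube([1681, 791, 38]);
translate([222, 161, 0]) cube([64, 64, 718]);
translate([1799, 161, 0]) cube([64, 64, 718]);
translate([222, 848, 0]) cube([64, 64, 718]);
translate([1799, 848, 0]) cube([64, 64, 718]);
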